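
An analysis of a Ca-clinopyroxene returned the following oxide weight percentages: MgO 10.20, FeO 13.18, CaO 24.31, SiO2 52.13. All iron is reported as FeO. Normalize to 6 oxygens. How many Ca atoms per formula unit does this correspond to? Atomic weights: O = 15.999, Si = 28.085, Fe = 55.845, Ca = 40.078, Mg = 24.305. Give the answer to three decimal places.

MgO (M=40.304): mol = 0.25308; Mg = 0.25308, O = 0.25308.
FeO (M=71.844): mol = 0.18345; Fe = 0.18345, O = 0.18345.
CaO (M=56.077): mol = 0.43351; Ca = 0.43351, O = 0.43351.
SiO2 (M=60.083): mol = 0.86763; Si = 0.86763, O = 1.73526.
ΣO = 2.60530; factor = 6/ΣO = 2.30300.
Ca apfu = 0.43351 × 2.30300 = 0.998.

0.998 Ca apfu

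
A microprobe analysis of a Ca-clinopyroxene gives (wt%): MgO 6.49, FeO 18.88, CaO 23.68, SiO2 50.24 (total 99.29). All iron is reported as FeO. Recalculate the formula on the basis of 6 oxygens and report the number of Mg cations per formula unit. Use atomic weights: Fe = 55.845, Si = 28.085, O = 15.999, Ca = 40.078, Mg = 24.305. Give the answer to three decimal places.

0.384 Mg apfu

MgO (M=40.304): mol = 0.16103; Mg = 0.16103, O = 0.16103.
FeO (M=71.844): mol = 0.26279; Fe = 0.26279, O = 0.26279.
CaO (M=56.077): mol = 0.42228; Ca = 0.42228, O = 0.42228.
SiO2 (M=60.083): mol = 0.83618; Si = 0.83618, O = 1.67236.
ΣO = 2.51846; factor = 6/ΣO = 2.38241.
Mg apfu = 0.16103 × 2.38241 = 0.384.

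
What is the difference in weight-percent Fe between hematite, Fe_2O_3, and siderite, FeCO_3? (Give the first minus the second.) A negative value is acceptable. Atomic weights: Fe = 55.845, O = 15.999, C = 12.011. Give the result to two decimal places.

Fe in Fe_2O_3: molar mass 159.687 g/mol; 2×55.845 = 111.690 g → 69.94 wt%.
Fe in FeCO_3: molar mass 115.853 g/mol; 1×55.845 = 55.845 g → 48.20 wt%.
Difference = 69.94 − 48.20 = 21.74 percentage points.

21.74 percentage points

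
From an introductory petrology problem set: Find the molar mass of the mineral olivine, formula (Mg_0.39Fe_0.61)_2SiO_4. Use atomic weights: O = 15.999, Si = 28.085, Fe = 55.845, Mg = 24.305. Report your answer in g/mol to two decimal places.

179.17 g/mol

M = 0.78·24.305 + 1.22·55.845 + 1·28.085 + 4·15.999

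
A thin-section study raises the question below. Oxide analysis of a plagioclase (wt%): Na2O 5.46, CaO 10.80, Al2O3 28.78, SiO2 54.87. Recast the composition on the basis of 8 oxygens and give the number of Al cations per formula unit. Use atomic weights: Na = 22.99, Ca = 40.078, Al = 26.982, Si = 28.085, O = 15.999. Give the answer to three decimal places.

1.529 Al apfu

5.46 wt% Na2O ÷ 61.979 g/mol = 0.08809 mol, giving 0.17618 Na and 0.08809 O.
10.80 wt% CaO ÷ 56.077 g/mol = 0.19259 mol, giving 0.19259 Ca and 0.19259 O.
28.78 wt% Al2O3 ÷ 101.961 g/mol = 0.28226 mol, giving 0.56452 Al and 0.84678 O.
54.87 wt% SiO2 ÷ 60.083 g/mol = 0.91324 mol, giving 0.91324 Si and 1.82648 O.
Oxygen sums to 2.95394; scaling by 8/2.95394 = 2.70825 puts the formula on 8 O.
Al: 0.56452 × 2.70825 = 1.529 atoms per formula unit.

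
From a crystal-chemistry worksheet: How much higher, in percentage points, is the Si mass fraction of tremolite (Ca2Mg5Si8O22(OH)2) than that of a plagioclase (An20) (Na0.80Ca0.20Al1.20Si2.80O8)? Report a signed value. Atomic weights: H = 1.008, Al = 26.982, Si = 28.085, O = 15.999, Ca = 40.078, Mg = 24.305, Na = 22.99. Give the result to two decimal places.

-1.97 percentage points

First mineral: 224.680 g Si in 812.353 g formula = 27.66 wt% Si.
Second mineral: 78.638 g Si in 265.416 g formula = 29.63 wt% Si.
27.66% − 29.63% gives a difference of -1.97 percentage points.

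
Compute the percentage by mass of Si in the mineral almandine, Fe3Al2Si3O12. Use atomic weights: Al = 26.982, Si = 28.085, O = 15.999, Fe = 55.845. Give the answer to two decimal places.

16.93 weight percent

Formula mass = 3×55.845 + 2×26.982 + 3×28.085 + 12×15.999 = 497.742 g/mol, of which 84.255 g is Si.
So Si makes up 84.255/497.742 = 0.1693 of the mass, i.e. 16.93%.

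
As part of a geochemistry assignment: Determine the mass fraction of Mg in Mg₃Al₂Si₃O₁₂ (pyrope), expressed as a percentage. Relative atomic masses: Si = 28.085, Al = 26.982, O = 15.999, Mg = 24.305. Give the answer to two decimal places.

18.09 mass %

Molar mass of Mg₃Al₂Si₃O₁₂: 3*24.305 + 2*26.982 + 3*28.085 + 12*15.999 = 403.122 g/mol.
Mass of Mg per formula unit: 3 × 24.305 = 72.915 g.
Weight fraction Mg = 72.915 / 403.122 = 0.1809.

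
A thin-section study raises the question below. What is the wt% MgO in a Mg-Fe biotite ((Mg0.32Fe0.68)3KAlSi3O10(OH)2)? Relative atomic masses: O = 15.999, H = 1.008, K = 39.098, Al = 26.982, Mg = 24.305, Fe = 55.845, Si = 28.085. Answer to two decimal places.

8.03 wt%

Molar mass of (Mg0.32Fe0.68)3KAlSi3O10(OH)2 = 0.96*24.305 + 2.04*55.845 + 1*39.098 + 1*26.982 + 3*28.085 + 12*15.999 + 2*1.008 = 481.596 g/mol.
Each formula unit contains 0.96 Mg, equivalent to 0.96/1 = 0.9600 mol MgO.
M(MgO) = 1×24.305 + 1×15.999 = 40.304 g/mol.
Mass of MgO per formula unit = 0.9600 × 40.304 = 38.692 g.
MgO wt% = 38.692 / 481.596 × 100 = 8.03%.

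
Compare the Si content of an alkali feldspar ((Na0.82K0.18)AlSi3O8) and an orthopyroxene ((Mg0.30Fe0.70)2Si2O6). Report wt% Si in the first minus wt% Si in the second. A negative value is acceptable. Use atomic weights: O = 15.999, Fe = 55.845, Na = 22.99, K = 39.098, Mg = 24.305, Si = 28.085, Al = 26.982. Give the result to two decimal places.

First mineral: 84.255 g Si in 265.118 g formula = 31.78 wt% Si.
Second mineral: 56.170 g Si in 244.930 g formula = 22.93 wt% Si.
31.78% − 22.93% gives a difference of 8.85 percentage points.

8.85 percentage points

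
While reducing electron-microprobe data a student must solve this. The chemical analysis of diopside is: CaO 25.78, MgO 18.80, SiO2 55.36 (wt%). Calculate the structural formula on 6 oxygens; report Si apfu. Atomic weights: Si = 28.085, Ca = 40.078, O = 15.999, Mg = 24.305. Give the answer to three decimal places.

1.997 Si apfu

25.78 wt% CaO ÷ 56.077 g/mol = 0.45973 mol, giving 0.45973 Ca and 0.45973 O.
18.80 wt% MgO ÷ 40.304 g/mol = 0.46645 mol, giving 0.46645 Mg and 0.46645 O.
55.36 wt% SiO2 ÷ 60.083 g/mol = 0.92139 mol, giving 0.92139 Si and 1.84278 O.
Oxygen sums to 2.76896; scaling by 6/2.76896 = 2.16688 puts the formula on 6 O.
Si: 0.92139 × 2.16688 = 1.997 atoms per formula unit.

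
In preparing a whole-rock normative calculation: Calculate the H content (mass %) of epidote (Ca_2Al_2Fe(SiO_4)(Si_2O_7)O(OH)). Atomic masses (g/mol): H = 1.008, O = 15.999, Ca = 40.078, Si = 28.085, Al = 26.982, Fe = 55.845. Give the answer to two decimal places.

0.21 mass %

Molar mass of Ca_2Al_2Fe(SiO_4)(Si_2O_7)O(OH): 2·40.078 + 2·26.982 + 1·55.845 + 3·28.085 + 13·15.999 + 1·1.008 = 483.215 g/mol.
Mass of H per formula unit: 1 × 1.008 = 1.008 g.
Weight fraction H = 1.008 / 483.215 = 0.0021.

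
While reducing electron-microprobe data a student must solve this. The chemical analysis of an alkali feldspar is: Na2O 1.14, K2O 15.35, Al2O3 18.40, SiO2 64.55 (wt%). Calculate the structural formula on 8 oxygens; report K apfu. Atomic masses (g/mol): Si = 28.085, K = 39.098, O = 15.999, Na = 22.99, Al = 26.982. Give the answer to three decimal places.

Na2O: 1.14/61.979 = 0.01839 mol → 0.03678 mol Na, 0.01839 mol O.
K2O: 15.35/94.195 = 0.16296 mol → 0.32592 mol K, 0.16296 mol O.
Al2O3: 18.40/101.961 = 0.18046 mol → 0.36092 mol Al, 0.54138 mol O.
SiO2: 64.55/60.083 = 1.07435 mol → 1.07435 mol Si, 2.14870 mol O.
Total oxygen = 2.87143 mol. Normalization factor = 8/2.87143 = 2.78607.
K per 8 O = 0.32592 × 2.78607 = 0.908.

0.908 K apfu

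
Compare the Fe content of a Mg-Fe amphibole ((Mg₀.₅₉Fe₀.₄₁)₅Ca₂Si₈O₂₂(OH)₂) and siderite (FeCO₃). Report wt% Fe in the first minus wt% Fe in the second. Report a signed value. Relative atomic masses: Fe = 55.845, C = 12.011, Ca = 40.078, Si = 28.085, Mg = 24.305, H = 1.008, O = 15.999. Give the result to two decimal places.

M((Mg₀.₅₉Fe₀.₄₁)₅Ca₂Si₈O₂₂(OH)₂) = 877.010 g/mol, so wt% Fe = 114.482/877.010 × 100 = 13.05%.
M(FeCO₃) = 115.853 g/mol, so wt% Fe = 55.845/115.853 × 100 = 48.20%.
13.05 − 48.20 = -35.15 pp.

-35.15 percentage points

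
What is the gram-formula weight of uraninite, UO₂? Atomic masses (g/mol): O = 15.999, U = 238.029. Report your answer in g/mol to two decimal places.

270.03 g/mol

U: 1 × 238.029 = 238.0290
O: 2 × 15.999 = 31.9980
Summing the contributions gives the formula mass.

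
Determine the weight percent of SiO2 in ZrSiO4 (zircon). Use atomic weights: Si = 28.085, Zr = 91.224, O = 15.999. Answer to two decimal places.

Molar mass of ZrSiO4 = 1*91.224 + 1*28.085 + 4*15.999 = 183.305 g/mol.
Each formula unit contains 1 Si, equivalent to 1/1 = 1.0000 mol SiO2.
M(SiO2) = 1×28.085 + 2×15.999 = 60.083 g/mol.
Mass of SiO2 per formula unit = 1.0000 × 60.083 = 60.083 g.
SiO2 wt% = 60.083 / 183.305 × 100 = 32.78%.

32.78 wt%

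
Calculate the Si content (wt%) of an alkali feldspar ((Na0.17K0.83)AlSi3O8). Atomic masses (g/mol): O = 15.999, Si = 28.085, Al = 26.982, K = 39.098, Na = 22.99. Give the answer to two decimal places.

30.57 wt%

Formula mass = 0.17×22.99 + 0.83×39.098 + 1×26.982 + 3×28.085 + 8×15.999 = 275.589 g/mol, of which 84.255 g is Si.
So Si makes up 84.255/275.589 = 0.3057 of the mass, i.e. 30.57%.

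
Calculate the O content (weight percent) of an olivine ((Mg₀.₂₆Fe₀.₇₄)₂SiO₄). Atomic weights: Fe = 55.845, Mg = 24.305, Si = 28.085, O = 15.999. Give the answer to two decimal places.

Molar mass of (Mg₀.₂₆Fe₀.₇₄)₂SiO₄: 0.52×24.305 + 1.48×55.845 + 1×28.085 + 4×15.999 = 187.370 g/mol.
Mass of O per formula unit: 4 × 15.999 = 63.996 g.
Weight fraction O = 63.996 / 187.370 = 0.3415.

34.15 weight percent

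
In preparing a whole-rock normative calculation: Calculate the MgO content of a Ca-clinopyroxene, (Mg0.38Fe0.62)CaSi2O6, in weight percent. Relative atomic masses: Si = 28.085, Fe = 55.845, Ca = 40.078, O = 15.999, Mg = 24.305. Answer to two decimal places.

Formula mass = 236.102 g/mol.
0.38 Mg → 0.3800 mol MgO per formula unit; M(MgO) = 40.304, so MgO mass = 15.316 g.
15.316/236.102 × 100 = 6.49 wt%.

6.49 wt%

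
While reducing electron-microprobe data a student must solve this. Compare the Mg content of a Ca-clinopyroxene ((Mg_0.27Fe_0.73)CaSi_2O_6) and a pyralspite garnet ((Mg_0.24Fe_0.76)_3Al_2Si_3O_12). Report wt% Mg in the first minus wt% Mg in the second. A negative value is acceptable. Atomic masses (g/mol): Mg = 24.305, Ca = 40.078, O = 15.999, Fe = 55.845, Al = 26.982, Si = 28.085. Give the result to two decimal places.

-0.94 percentage points

First mineral: 6.562 g Mg in 239.571 g formula = 2.74 wt% Mg.
Second mineral: 17.500 g Mg in 475.033 g formula = 3.68 wt% Mg.
2.74% − 3.68% gives a difference of -0.94 percentage points.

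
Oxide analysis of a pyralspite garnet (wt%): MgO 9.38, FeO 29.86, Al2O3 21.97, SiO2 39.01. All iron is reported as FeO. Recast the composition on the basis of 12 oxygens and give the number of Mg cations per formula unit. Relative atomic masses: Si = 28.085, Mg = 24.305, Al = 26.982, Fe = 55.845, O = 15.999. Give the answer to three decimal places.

MgO: 9.38/40.304 = 0.23273 mol → 0.23273 mol Mg, 0.23273 mol O.
FeO: 29.86/71.844 = 0.41562 mol → 0.41562 mol Fe, 0.41562 mol O.
Al2O3: 21.97/101.961 = 0.21547 mol → 0.43094 mol Al, 0.64641 mol O.
SiO2: 39.01/60.083 = 0.64927 mol → 0.64927 mol Si, 1.29854 mol O.
Total oxygen = 2.59330 mol. Normalization factor = 12/2.59330 = 4.62731.
Mg per 12 O = 0.23273 × 4.62731 = 1.077.

1.077 Mg apfu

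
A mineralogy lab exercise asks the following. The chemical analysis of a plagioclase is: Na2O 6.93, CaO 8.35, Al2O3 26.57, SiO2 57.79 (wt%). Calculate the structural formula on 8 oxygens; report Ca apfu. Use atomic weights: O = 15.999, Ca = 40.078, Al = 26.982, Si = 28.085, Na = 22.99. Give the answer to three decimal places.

0.402 Ca apfu

Na2O: 6.93/61.979 = 0.11181 mol → 0.22362 mol Na, 0.11181 mol O.
CaO: 8.35/56.077 = 0.14890 mol → 0.14890 mol Ca, 0.14890 mol O.
Al2O3: 26.57/101.961 = 0.26059 mol → 0.52118 mol Al, 0.78177 mol O.
SiO2: 57.79/60.083 = 0.96184 mol → 0.96184 mol Si, 1.92368 mol O.
Total oxygen = 2.96616 mol. Normalization factor = 8/2.96616 = 2.69709.
Ca per 8 O = 0.14890 × 2.69709 = 0.402.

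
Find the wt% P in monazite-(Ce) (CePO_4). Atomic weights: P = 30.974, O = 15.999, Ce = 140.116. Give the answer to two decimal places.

13.18 wt%

M(CePO_4) = 235.086 g/mol.
P contributes 1 × 30.974 = 30.974 g per mole.
30.974/235.086 = 0.1318 → 13.18%.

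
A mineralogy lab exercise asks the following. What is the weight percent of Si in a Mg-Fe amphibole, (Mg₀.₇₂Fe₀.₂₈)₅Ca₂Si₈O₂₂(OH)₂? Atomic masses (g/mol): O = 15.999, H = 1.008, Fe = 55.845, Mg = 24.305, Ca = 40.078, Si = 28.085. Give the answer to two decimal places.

Formula mass = 3.60×24.305 + 1.40×55.845 + 2×40.078 + 8×28.085 + 24×15.999 + 2×1.008 = 856.509 g/mol, of which 224.680 g is Si.
So Si makes up 224.680/856.509 = 0.2623 of the mass, i.e. 26.23%.

26.23 weight percent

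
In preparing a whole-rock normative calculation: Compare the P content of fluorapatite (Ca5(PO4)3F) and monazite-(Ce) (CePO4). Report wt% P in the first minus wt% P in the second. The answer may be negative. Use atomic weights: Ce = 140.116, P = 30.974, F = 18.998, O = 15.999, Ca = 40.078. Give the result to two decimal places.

P in Ca5(PO4)3F: molar mass 504.298 g/mol; 3×30.974 = 92.922 g → 18.43 wt%.
P in CePO4: molar mass 235.086 g/mol; 1×30.974 = 30.974 g → 13.18 wt%.
Difference = 18.43 − 13.18 = 5.25 percentage points.

5.25 percentage points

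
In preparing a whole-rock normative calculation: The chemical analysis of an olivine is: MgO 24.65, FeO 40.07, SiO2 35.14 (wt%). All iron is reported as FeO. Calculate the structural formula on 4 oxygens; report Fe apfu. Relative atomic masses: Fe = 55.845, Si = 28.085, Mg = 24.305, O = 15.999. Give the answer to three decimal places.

24.65 wt% MgO ÷ 40.304 g/mol = 0.61160 mol, giving 0.61160 Mg and 0.61160 O.
40.07 wt% FeO ÷ 71.844 g/mol = 0.55774 mol, giving 0.55774 Fe and 0.55774 O.
35.14 wt% SiO2 ÷ 60.083 g/mol = 0.58486 mol, giving 0.58486 Si and 1.16972 O.
Oxygen sums to 2.33906; scaling by 4/2.33906 = 1.71009 puts the formula on 4 O.
Fe: 0.55774 × 1.71009 = 0.954 atoms per formula unit.

0.954 Fe apfu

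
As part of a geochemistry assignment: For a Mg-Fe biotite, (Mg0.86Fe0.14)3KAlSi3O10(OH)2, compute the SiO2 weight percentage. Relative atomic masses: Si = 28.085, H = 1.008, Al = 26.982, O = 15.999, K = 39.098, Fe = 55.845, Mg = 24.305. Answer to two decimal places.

Molar mass of (Mg0.86Fe0.14)3KAlSi3O10(OH)2 = 2.58×24.305 + 0.42×55.845 + 1×39.098 + 1×26.982 + 3×28.085 + 12×15.999 + 2×1.008 = 430.501 g/mol.
Each formula unit contains 3 Si, equivalent to 3/1 = 3.0000 mol SiO2.
M(SiO2) = 1×28.085 + 2×15.999 = 60.083 g/mol.
Mass of SiO2 per formula unit = 3.0000 × 60.083 = 180.249 g.
SiO2 wt% = 180.249 / 430.501 × 100 = 41.87%.

41.87 wt%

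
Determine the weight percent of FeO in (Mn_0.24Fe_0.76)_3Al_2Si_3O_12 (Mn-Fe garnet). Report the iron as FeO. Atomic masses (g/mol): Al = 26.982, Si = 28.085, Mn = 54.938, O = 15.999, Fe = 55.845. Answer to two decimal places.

M((Mn_0.24Fe_0.76)_3Al_2Si_3O_12) = 497.089 g/mol; M(FeO) = 71.844 g/mol.
Moles FeO per formula unit = 2.28 Fe ÷ 1 = 2.2800.
FeO fraction = (2.2800 × 71.844) / 497.089 = 163.804/497.089 = 0.3295.

32.95 wt%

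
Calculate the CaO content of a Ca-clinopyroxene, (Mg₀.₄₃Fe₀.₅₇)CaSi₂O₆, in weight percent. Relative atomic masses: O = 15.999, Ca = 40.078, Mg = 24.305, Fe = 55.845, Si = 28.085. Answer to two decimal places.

Formula mass = 234.525 g/mol.
1 Ca → 1.0000 mol CaO per formula unit; M(CaO) = 56.077, so CaO mass = 56.077 g.
56.077/234.525 × 100 = 23.91 wt%.

23.91 wt%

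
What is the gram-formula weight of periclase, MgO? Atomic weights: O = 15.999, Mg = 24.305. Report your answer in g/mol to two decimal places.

The formula mass is the sum 1*24.305 + 1*15.999.

40.30 g/mol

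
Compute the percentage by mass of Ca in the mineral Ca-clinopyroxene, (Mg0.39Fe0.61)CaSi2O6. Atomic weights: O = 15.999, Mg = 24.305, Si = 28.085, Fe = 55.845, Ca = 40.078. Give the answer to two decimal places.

M((Mg0.39Fe0.61)CaSi2O6) = 235.786 g/mol.
Ca contributes 1 × 40.078 = 40.078 g per mole.
40.078/235.786 = 0.1700 → 17.00%.

17.00 weight percent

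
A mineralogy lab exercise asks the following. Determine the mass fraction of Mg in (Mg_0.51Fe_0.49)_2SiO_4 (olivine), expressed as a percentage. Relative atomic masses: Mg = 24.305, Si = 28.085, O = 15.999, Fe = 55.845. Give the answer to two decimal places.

M((Mg_0.51Fe_0.49)_2SiO_4) = 171.600 g/mol.
Mg contributes 1.02 × 24.305 = 24.791 g per mole.
24.791/171.600 = 0.1445 → 14.45%.

14.45 weight percent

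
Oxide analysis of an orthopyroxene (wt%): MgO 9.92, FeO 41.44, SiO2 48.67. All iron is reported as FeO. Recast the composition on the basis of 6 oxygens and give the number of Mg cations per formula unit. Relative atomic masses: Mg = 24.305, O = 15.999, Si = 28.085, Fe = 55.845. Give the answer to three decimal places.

9.92 wt% MgO ÷ 40.304 g/mol = 0.24613 mol, giving 0.24613 Mg and 0.24613 O.
41.44 wt% FeO ÷ 71.844 g/mol = 0.57681 mol, giving 0.57681 Fe and 0.57681 O.
48.67 wt% SiO2 ÷ 60.083 g/mol = 0.81005 mol, giving 0.81005 Si and 1.62010 O.
Oxygen sums to 2.44304; scaling by 6/2.44304 = 2.45596 puts the formula on 6 O.
Mg: 0.24613 × 2.45596 = 0.604 atoms per formula unit.

0.604 Mg apfu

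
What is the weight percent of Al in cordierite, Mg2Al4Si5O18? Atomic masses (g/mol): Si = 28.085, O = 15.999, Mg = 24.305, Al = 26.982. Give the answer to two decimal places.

M(Mg2Al4Si5O18) = 584.945 g/mol.
Al contributes 4 × 26.982 = 107.928 g per mole.
107.928/584.945 = 0.1845 → 18.45%.

18.45 wt%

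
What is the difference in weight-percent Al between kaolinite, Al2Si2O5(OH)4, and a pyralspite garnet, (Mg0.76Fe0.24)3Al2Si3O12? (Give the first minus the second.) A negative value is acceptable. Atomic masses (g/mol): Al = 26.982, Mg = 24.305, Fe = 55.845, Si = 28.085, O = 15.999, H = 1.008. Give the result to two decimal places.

8.23 percentage points

Al in Al2Si2O5(OH)4: molar mass 258.157 g/mol; 2×26.982 = 53.964 g → 20.90 wt%.
Al in (Mg0.76Fe0.24)3Al2Si3O12: molar mass 425.831 g/mol; 2×26.982 = 53.964 g → 12.67 wt%.
Difference = 20.90 − 12.67 = 8.23 percentage points.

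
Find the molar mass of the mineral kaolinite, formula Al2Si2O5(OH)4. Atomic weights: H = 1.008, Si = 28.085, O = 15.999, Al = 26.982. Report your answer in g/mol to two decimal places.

M = 2·26.982 + 2·28.085 + 9·15.999 + 4·1.008

258.16 g/mol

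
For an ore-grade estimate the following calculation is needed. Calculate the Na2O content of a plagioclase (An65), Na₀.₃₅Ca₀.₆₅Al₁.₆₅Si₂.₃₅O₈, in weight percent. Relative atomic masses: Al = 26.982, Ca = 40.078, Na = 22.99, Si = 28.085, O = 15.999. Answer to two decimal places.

3.98 wt%

Formula mass = 272.609 g/mol.
0.35 Na → 0.1750 mol Na2O per formula unit; M(Na2O) = 61.979, so Na2O mass = 10.846 g.
10.846/272.609 × 100 = 3.98 wt%.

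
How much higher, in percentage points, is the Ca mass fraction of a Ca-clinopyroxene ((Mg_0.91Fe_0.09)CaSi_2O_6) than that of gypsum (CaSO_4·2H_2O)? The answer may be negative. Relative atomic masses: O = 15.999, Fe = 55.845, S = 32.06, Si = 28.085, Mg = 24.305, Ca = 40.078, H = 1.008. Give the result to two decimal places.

M((Mg_0.91Fe_0.09)CaSi_2O_6) = 219.386 g/mol, so wt% Ca = 40.078/219.386 × 100 = 18.27%.
M(CaSO_4·2H_2O) = 172.164 g/mol, so wt% Ca = 40.078/172.164 × 100 = 23.28%.
18.27 − 23.28 = -5.01 pp.

-5.01 percentage points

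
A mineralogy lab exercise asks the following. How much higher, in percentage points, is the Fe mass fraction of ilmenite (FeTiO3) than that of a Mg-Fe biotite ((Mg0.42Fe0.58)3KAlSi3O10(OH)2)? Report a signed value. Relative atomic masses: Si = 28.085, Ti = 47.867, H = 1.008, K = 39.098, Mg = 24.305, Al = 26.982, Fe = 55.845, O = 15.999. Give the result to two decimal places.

16.23 percentage points

First mineral: 55.845 g Fe in 151.709 g formula = 36.81 wt% Fe.
Second mineral: 97.170 g Fe in 472.134 g formula = 20.58 wt% Fe.
36.81% − 20.58% gives a difference of 16.23 percentage points.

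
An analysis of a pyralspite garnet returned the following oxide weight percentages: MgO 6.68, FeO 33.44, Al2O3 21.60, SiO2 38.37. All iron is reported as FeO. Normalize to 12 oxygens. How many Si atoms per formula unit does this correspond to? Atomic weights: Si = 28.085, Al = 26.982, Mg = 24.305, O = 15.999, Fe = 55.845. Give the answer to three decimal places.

3.012 Si apfu

MgO (M=40.304): mol = 0.16574; Mg = 0.16574, O = 0.16574.
FeO (M=71.844): mol = 0.46545; Fe = 0.46545, O = 0.46545.
Al2O3 (M=101.961): mol = 0.21185; Al = 0.42370, O = 0.63555.
SiO2 (M=60.083): mol = 0.63862; Si = 0.63862, O = 1.27724.
ΣO = 2.54398; factor = 12/ΣO = 4.71702.
Si apfu = 0.63862 × 4.71702 = 3.012.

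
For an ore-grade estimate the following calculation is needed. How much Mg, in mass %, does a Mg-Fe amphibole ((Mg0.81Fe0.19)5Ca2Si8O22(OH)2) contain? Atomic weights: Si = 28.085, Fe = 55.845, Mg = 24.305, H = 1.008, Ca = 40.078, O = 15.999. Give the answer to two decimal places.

11.69 mass %

Molar mass of (Mg0.81Fe0.19)5Ca2Si8O22(OH)2: 4.05·24.305 + 0.95·55.845 + 2·40.078 + 8·28.085 + 24·15.999 + 2·1.008 = 842.316 g/mol.
Mass of Mg per formula unit: 4.05 × 24.305 = 98.435 g.
Weight fraction Mg = 98.435 / 842.316 = 0.1169.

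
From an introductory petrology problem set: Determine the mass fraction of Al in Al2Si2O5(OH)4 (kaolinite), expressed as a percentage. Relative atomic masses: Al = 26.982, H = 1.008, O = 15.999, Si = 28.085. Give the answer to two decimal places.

20.90 mass %

M(Al2Si2O5(OH)4) = 258.157 g/mol.
Al contributes 2 × 26.982 = 53.964 g per mole.
53.964/258.157 = 0.2090 → 20.90%.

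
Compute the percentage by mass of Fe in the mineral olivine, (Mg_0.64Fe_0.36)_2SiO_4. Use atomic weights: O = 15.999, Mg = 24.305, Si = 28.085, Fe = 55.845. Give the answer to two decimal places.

Molar mass of (Mg_0.64Fe_0.36)_2SiO_4: 1.28*24.305 + 0.72*55.845 + 1*28.085 + 4*15.999 = 163.400 g/mol.
Mass of Fe per formula unit: 0.72 × 55.845 = 40.208 g.
Weight fraction Fe = 40.208 / 163.400 = 0.2461.

24.61 wt%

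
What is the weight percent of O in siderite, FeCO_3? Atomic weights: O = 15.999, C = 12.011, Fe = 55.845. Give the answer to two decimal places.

41.43 weight percent

Formula mass = 1*55.845 + 1*12.011 + 3*15.999 = 115.853 g/mol, of which 47.997 g is O.
So O makes up 47.997/115.853 = 0.4143 of the mass, i.e. 41.43%.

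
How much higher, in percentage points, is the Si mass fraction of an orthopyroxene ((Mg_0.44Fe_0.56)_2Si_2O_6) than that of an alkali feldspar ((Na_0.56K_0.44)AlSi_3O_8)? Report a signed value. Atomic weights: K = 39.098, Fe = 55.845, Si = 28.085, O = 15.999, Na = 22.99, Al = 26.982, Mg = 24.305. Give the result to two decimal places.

-7.50 percentage points

M((Mg_0.44Fe_0.56)_2Si_2O_6) = 236.099 g/mol, so wt% Si = 56.170/236.099 × 100 = 23.79%.
M((Na_0.56K_0.44)AlSi_3O_8) = 269.307 g/mol, so wt% Si = 84.255/269.307 × 100 = 31.29%.
23.79 − 31.29 = -7.50 pp.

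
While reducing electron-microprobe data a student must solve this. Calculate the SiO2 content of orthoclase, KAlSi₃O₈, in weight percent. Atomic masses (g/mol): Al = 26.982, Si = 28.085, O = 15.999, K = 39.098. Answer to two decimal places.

Formula mass = 278.327 g/mol.
3 Si → 3.0000 mol SiO2 per formula unit; M(SiO2) = 60.083, so SiO2 mass = 180.249 g.
180.249/278.327 × 100 = 64.76 wt%.

64.76 wt%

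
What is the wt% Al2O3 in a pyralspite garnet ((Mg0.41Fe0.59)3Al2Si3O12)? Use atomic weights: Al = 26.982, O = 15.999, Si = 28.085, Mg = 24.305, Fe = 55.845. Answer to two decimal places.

M((Mg0.41Fe0.59)3Al2Si3O12) = 458.948 g/mol; M(Al2O3) = 101.961 g/mol.
Moles Al2O3 per formula unit = 2 Al ÷ 2 = 1.0000.
Al2O3 fraction = (1.0000 × 101.961) / 458.948 = 101.961/458.948 = 0.2222.

22.22 wt%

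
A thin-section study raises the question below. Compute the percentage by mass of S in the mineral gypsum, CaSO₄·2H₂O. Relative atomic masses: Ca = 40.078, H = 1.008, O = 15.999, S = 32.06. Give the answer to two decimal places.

Molar mass of CaSO₄·2H₂O: 1×40.078 + 1×32.06 + 6×15.999 + 4×1.008 = 172.164 g/mol.
Mass of S per formula unit: 1 × 32.06 = 32.060 g.
Weight fraction S = 32.060 / 172.164 = 0.1862.

18.62 wt%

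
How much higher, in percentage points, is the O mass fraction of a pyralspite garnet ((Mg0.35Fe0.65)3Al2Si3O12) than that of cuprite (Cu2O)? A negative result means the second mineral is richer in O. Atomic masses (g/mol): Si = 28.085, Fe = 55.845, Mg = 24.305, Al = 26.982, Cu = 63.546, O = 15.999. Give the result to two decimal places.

30.14 percentage points

O in (Mg0.35Fe0.65)3Al2Si3O12: molar mass 464.625 g/mol; 12×15.999 = 191.988 g → 41.32 wt%.
O in Cu2O: molar mass 143.091 g/mol; 1×15.999 = 15.999 g → 11.18 wt%.
Difference = 41.32 − 11.18 = 30.14 percentage points.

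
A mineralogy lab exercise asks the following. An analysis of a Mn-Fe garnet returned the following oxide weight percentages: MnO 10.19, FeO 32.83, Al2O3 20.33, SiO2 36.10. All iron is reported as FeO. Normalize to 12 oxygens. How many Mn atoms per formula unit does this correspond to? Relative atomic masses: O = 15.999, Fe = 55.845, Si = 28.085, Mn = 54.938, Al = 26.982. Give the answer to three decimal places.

0.718 Mn apfu

MnO: 10.19/70.937 = 0.14365 mol → 0.14365 mol Mn, 0.14365 mol O.
FeO: 32.83/71.844 = 0.45696 mol → 0.45696 mol Fe, 0.45696 mol O.
Al2O3: 20.33/101.961 = 0.19939 mol → 0.39878 mol Al, 0.59817 mol O.
SiO2: 36.10/60.083 = 0.60084 mol → 0.60084 mol Si, 1.20168 mol O.
Total oxygen = 2.40046 mol. Normalization factor = 12/2.40046 = 4.99904.
Mn per 12 O = 0.14365 × 4.99904 = 0.718.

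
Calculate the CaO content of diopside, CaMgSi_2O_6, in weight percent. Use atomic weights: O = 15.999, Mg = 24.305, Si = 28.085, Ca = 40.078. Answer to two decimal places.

M(CaMgSi_2O_6) = 216.547 g/mol; M(CaO) = 56.077 g/mol.
Moles CaO per formula unit = 1 Ca ÷ 1 = 1.0000.
CaO fraction = (1.0000 × 56.077) / 216.547 = 56.077/216.547 = 0.2590.

25.90 wt%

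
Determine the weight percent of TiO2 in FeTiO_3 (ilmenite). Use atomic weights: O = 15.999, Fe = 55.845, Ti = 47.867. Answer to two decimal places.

52.64 wt%

Molar mass of FeTiO_3 = 1×55.845 + 1×47.867 + 3×15.999 = 151.709 g/mol.
Each formula unit contains 1 Ti, equivalent to 1/1 = 1.0000 mol TiO2.
M(TiO2) = 1×47.867 + 2×15.999 = 79.865 g/mol.
Mass of TiO2 per formula unit = 1.0000 × 79.865 = 79.865 g.
TiO2 wt% = 79.865 / 151.709 × 100 = 52.64%.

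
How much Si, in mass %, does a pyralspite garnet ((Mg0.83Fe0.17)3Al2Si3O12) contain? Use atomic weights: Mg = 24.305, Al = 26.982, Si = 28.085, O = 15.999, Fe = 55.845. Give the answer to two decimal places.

20.10 mass %

Molar mass of (Mg0.83Fe0.17)3Al2Si3O12: 2.49×24.305 + 0.51×55.845 + 2×26.982 + 3×28.085 + 12×15.999 = 419.207 g/mol.
Mass of Si per formula unit: 3 × 28.085 = 84.255 g.
Weight fraction Si = 84.255 / 419.207 = 0.2010.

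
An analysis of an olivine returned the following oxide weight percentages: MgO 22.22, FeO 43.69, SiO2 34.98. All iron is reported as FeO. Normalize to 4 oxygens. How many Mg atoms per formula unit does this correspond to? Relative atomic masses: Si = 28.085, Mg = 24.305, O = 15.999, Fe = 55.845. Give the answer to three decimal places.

MgO: 22.22/40.304 = 0.55131 mol → 0.55131 mol Mg, 0.55131 mol O.
FeO: 43.69/71.844 = 0.60812 mol → 0.60812 mol Fe, 0.60812 mol O.
SiO2: 34.98/60.083 = 0.58219 mol → 0.58219 mol Si, 1.16438 mol O.
Total oxygen = 2.32381 mol. Normalization factor = 4/2.32381 = 1.72131.
Mg per 4 O = 0.55131 × 1.72131 = 0.949.

0.949 Mg apfu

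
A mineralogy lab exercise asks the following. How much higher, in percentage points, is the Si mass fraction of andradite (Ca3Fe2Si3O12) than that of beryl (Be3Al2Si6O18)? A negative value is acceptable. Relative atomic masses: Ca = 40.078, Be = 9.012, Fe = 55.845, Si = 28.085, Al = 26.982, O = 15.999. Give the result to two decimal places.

M(Ca3Fe2Si3O12) = 508.167 g/mol, so wt% Si = 84.255/508.167 × 100 = 16.58%.
M(Be3Al2Si6O18) = 537.492 g/mol, so wt% Si = 168.510/537.492 × 100 = 31.35%.
16.58 − 31.35 = -14.77 pp.

-14.77 percentage points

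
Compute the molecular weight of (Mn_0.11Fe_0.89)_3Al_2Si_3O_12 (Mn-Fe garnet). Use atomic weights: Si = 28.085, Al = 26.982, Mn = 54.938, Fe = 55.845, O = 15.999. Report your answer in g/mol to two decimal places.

M = 0.33*54.938 + 2.67*55.845 + 2*26.982 + 3*28.085 + 12*15.999

497.44 g/mol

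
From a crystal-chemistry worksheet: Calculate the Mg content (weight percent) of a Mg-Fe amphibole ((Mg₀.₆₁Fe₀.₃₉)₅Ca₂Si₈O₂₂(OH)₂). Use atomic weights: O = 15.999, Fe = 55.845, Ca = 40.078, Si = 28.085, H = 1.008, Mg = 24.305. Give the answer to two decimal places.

8.48 weight percent

Molar mass of (Mg₀.₆₁Fe₀.₃₉)₅Ca₂Si₈O₂₂(OH)₂: 3.05·24.305 + 1.95·55.845 + 2·40.078 + 8·28.085 + 24·15.999 + 2·1.008 = 873.856 g/mol.
Mass of Mg per formula unit: 3.05 × 24.305 = 74.130 g.
Weight fraction Mg = 74.130 / 873.856 = 0.0848.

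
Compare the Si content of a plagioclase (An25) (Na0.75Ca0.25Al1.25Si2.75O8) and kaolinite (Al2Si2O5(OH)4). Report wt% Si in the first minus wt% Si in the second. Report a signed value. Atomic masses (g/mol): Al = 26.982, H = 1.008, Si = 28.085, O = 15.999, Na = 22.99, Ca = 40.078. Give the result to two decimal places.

7.25 percentage points

First mineral: 77.234 g Si in 266.215 g formula = 29.01 wt% Si.
Second mineral: 56.170 g Si in 258.157 g formula = 21.76 wt% Si.
29.01% − 21.76% gives a difference of 7.25 percentage points.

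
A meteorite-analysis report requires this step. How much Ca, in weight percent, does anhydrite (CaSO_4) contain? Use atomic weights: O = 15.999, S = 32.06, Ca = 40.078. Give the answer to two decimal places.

Formula mass = 1*40.078 + 1*32.06 + 4*15.999 = 136.134 g/mol, of which 40.078 g is Ca.
So Ca makes up 40.078/136.134 = 0.2944 of the mass, i.e. 29.44%.

29.44 weight percent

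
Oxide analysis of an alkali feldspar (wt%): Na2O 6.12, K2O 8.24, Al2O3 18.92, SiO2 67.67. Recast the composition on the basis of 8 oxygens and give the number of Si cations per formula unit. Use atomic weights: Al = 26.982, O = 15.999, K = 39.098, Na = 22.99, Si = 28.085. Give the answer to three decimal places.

6.12 wt% Na2O ÷ 61.979 g/mol = 0.09874 mol, giving 0.19748 Na and 0.09874 O.
8.24 wt% K2O ÷ 94.195 g/mol = 0.08748 mol, giving 0.17496 K and 0.08748 O.
18.92 wt% Al2O3 ÷ 101.961 g/mol = 0.18556 mol, giving 0.37112 Al and 0.55668 O.
67.67 wt% SiO2 ÷ 60.083 g/mol = 1.12628 mol, giving 1.12628 Si and 2.25256 O.
Oxygen sums to 2.99546; scaling by 8/2.99546 = 2.67071 puts the formula on 8 O.
Si: 1.12628 × 2.67071 = 3.008 atoms per formula unit.

3.008 Si apfu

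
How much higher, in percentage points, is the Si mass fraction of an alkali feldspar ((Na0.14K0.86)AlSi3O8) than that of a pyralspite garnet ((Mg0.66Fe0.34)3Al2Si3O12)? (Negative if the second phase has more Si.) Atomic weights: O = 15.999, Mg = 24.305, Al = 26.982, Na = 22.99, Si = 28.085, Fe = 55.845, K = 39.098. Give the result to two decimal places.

11.16 percentage points

Si in (Na0.14K0.86)AlSi3O8: molar mass 276.072 g/mol; 3×28.085 = 84.255 g → 30.52 wt%.
Si in (Mg0.66Fe0.34)3Al2Si3O12: molar mass 435.293 g/mol; 3×28.085 = 84.255 g → 19.36 wt%.
Difference = 30.52 − 19.36 = 11.16 percentage points.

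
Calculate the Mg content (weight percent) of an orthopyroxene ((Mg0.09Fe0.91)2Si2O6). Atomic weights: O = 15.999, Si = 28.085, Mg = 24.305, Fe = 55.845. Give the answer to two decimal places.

Formula mass = 0.18×24.305 + 1.82×55.845 + 2×28.085 + 6×15.999 = 258.177 g/mol, of which 4.375 g is Mg.
So Mg makes up 4.375/258.177 = 0.0169 of the mass, i.e. 1.69%.

1.69 weight percent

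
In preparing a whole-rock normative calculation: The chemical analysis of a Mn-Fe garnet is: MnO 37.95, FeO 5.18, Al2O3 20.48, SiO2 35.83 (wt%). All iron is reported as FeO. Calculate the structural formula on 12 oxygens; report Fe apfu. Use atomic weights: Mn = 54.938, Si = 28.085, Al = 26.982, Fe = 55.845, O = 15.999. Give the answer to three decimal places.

MnO (M=70.937): mol = 0.53498; Mn = 0.53498, O = 0.53498.
FeO (M=71.844): mol = 0.07210; Fe = 0.07210, O = 0.07210.
Al2O3 (M=101.961): mol = 0.20086; Al = 0.40172, O = 0.60258.
SiO2 (M=60.083): mol = 0.59634; Si = 0.59634, O = 1.19268.
ΣO = 2.40234; factor = 12/ΣO = 4.99513.
Fe apfu = 0.07210 × 4.99513 = 0.360.

0.360 Fe apfu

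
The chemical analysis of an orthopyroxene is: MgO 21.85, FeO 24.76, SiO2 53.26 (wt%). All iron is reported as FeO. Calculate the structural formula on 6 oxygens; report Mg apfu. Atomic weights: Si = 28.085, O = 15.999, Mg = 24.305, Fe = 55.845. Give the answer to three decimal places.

MgO: 21.85/40.304 = 0.54213 mol → 0.54213 mol Mg, 0.54213 mol O.
FeO: 24.76/71.844 = 0.34464 mol → 0.34464 mol Fe, 0.34464 mol O.
SiO2: 53.26/60.083 = 0.88644 mol → 0.88644 mol Si, 1.77288 mol O.
Total oxygen = 2.65965 mol. Normalization factor = 6/2.65965 = 2.25594.
Mg per 6 O = 0.54213 × 2.25594 = 1.223.

1.223 Mg apfu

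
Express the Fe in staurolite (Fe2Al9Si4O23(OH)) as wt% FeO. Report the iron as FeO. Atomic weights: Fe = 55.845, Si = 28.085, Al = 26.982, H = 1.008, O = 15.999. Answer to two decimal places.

16.87 wt%

Formula mass = 851.852 g/mol.
2 Fe → 2.0000 mol FeO per formula unit; M(FeO) = 71.844, so FeO mass = 143.688 g.
143.688/851.852 × 100 = 16.87 wt%.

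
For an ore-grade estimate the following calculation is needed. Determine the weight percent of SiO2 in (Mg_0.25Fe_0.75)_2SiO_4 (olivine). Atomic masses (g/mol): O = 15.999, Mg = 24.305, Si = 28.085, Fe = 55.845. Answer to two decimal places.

Formula mass = 188.001 g/mol.
1 Si → 1.0000 mol SiO2 per formula unit; M(SiO2) = 60.083, so SiO2 mass = 60.083 g.
60.083/188.001 × 100 = 31.96 wt%.

31.96 wt%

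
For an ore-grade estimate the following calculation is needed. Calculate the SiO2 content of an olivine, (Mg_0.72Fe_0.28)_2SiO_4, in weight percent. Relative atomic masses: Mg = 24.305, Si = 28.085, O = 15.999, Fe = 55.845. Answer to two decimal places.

37.94 wt%

Formula mass = 158.353 g/mol.
1 Si → 1.0000 mol SiO2 per formula unit; M(SiO2) = 60.083, so SiO2 mass = 60.083 g.
60.083/158.353 × 100 = 37.94 wt%.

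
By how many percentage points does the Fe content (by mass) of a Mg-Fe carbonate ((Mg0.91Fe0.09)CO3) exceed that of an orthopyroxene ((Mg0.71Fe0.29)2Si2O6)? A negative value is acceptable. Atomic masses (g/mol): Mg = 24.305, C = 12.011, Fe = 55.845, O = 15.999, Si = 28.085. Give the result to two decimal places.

-9.02 percentage points

M((Mg0.91Fe0.09)CO3) = 87.152 g/mol, so wt% Fe = 5.026/87.152 × 100 = 5.77%.
M((Mg0.71Fe0.29)2Si2O6) = 219.067 g/mol, so wt% Fe = 32.390/219.067 × 100 = 14.79%.
5.77 − 14.79 = -9.02 pp.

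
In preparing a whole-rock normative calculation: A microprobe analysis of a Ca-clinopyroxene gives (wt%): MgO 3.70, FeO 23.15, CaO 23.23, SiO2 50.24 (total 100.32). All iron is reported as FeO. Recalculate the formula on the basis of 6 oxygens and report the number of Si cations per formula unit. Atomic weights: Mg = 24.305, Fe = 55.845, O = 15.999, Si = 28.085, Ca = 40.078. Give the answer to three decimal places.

MgO (M=40.304): mol = 0.09180; Mg = 0.09180, O = 0.09180.
FeO (M=71.844): mol = 0.32223; Fe = 0.32223, O = 0.32223.
CaO (M=56.077): mol = 0.41425; Ca = 0.41425, O = 0.41425.
SiO2 (M=60.083): mol = 0.83618; Si = 0.83618, O = 1.67236.
ΣO = 2.50064; factor = 6/ΣO = 2.39939.
Si apfu = 0.83618 × 2.39939 = 2.006.

2.006 Si apfu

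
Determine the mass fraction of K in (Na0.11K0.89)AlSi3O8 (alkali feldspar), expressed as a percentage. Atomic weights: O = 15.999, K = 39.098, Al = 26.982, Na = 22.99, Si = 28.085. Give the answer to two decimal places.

Molar mass of (Na0.11K0.89)AlSi3O8: 0.11×22.99 + 0.89×39.098 + 1×26.982 + 3×28.085 + 8×15.999 = 276.555 g/mol.
Mass of K per formula unit: 0.89 × 39.098 = 34.797 g.
Weight fraction K = 34.797 / 276.555 = 0.1258.

12.58 mass %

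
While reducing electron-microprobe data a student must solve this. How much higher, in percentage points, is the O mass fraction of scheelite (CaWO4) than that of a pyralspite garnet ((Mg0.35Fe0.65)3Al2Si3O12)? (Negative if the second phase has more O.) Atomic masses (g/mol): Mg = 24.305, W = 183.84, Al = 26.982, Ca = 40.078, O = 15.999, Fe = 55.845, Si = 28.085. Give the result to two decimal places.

-19.09 percentage points

First mineral: 63.996 g O in 287.914 g formula = 22.23 wt% O.
Second mineral: 191.988 g O in 464.625 g formula = 41.32 wt% O.
22.23% − 41.32% gives a difference of -19.09 percentage points.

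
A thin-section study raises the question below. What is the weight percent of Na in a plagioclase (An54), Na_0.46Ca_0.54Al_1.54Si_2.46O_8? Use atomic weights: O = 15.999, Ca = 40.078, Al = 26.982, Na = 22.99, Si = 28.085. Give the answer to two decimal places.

Formula mass = 0.46·22.99 + 0.54·40.078 + 1.54·26.982 + 2.46·28.085 + 8·15.999 = 270.851 g/mol, of which 10.575 g is Na.
So Na makes up 10.575/270.851 = 0.0390 of the mass, i.e. 3.90%.

3.90 mass %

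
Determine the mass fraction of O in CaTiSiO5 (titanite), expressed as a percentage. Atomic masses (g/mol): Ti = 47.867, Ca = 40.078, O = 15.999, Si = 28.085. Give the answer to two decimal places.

40.81 wt%

M(CaTiSiO5) = 196.025 g/mol.
O contributes 5 × 15.999 = 79.995 g per mole.
79.995/196.025 = 0.4081 → 40.81%.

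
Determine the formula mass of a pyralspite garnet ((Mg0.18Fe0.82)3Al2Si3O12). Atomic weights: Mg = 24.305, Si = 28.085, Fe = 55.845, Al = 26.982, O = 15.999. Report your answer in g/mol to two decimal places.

480.71 g/mol

Mg: 0.54 × 24.305 = 13.1247
Fe: 2.46 × 55.845 = 137.3787
Al: 2 × 26.982 = 53.9640
Si: 3 × 28.085 = 84.2550
O: 12 × 15.999 = 191.9880
Summing the contributions gives the formula mass.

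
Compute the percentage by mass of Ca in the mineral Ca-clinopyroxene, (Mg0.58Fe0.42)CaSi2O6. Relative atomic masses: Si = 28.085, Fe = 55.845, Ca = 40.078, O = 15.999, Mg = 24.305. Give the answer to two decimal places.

M((Mg0.58Fe0.42)CaSi2O6) = 229.794 g/mol.
Ca contributes 1 × 40.078 = 40.078 g per mole.
40.078/229.794 = 0.1744 → 17.44%.

17.44 mass %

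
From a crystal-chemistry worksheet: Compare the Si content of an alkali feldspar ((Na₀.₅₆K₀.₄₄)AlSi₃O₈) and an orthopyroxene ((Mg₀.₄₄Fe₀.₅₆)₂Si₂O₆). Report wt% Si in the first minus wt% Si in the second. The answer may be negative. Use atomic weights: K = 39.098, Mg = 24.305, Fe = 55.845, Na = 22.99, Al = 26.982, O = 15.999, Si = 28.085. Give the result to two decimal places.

7.50 percentage points

First mineral: 84.255 g Si in 269.307 g formula = 31.29 wt% Si.
Second mineral: 56.170 g Si in 236.099 g formula = 23.79 wt% Si.
31.29% − 23.79% gives a difference of 7.50 percentage points.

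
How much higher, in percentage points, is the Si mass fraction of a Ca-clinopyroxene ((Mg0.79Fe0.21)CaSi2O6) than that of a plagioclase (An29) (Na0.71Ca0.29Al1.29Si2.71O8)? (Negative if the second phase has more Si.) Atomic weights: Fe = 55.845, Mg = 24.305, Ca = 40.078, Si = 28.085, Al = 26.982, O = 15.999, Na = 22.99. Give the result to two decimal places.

-3.35 percentage points

Si in (Mg0.79Fe0.21)CaSi2O6: molar mass 223.170 g/mol; 2×28.085 = 56.170 g → 25.17 wt%.
Si in Na0.71Ca0.29Al1.29Si2.71O8: molar mass 266.855 g/mol; 2.71×28.085 = 76.110 g → 28.52 wt%.
Difference = 25.17 − 28.52 = -3.35 percentage points.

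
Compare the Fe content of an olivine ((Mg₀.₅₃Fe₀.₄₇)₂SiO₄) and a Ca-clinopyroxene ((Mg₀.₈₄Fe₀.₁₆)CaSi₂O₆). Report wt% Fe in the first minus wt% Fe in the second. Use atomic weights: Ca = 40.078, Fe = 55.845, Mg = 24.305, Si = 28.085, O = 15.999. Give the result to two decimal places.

26.79 percentage points

Fe in (Mg₀.₅₃Fe₀.₄₇)₂SiO₄: molar mass 170.339 g/mol; 0.94×55.845 = 52.494 g → 30.82 wt%.
Fe in (Mg₀.₈₄Fe₀.₁₆)CaSi₂O₆: molar mass 221.593 g/mol; 0.16×55.845 = 8.935 g → 4.03 wt%.
Difference = 30.82 − 4.03 = 26.79 percentage points.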